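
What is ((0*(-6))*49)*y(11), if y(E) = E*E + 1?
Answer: 0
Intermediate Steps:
y(E) = 1 + E² (y(E) = E² + 1 = 1 + E²)
((0*(-6))*49)*y(11) = ((0*(-6))*49)*(1 + 11²) = (0*49)*(1 + 121) = 0*122 = 0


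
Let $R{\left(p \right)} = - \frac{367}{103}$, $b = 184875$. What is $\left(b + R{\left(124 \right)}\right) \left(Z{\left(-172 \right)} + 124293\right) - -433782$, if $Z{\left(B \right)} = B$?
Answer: $\frac{2363526724264}{103} \approx 2.2947 \cdot 10^{10}$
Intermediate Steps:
$R{\left(p \right)} = - \frac{367}{103}$ ($R{\left(p \right)} = \left(-367\right) \frac{1}{103} = - \frac{367}{103}$)
$\left(b + R{\left(124 \right)}\right) \left(Z{\left(-172 \right)} + 124293\right) - -433782 = \left(184875 - \frac{367}{103}\right) \left(-172 + 124293\right) - -433782 = \frac{19041758}{103} \cdot 124121 + 433782 = \frac{2363482044718}{103} + 433782 = \frac{2363526724264}{103}$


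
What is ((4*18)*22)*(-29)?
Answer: -45936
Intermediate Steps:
((4*18)*22)*(-29) = (72*22)*(-29) = 1584*(-29) = -45936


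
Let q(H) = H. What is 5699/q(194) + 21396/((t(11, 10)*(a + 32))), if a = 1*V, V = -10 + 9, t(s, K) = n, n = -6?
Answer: -515135/6014 ≈ -85.656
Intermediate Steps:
t(s, K) = -6
V = -1
a = -1 (a = 1*(-1) = -1)
5699/q(194) + 21396/((t(11, 10)*(a + 32))) = 5699/194 + 21396/((-6*(-1 + 32))) = 5699*(1/194) + 21396/((-6*31)) = 5699/194 + 21396/(-186) = 5699/194 + 21396*(-1/186) = 5699/194 - 3566/31 = -515135/6014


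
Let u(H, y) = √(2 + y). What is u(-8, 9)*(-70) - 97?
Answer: -97 - 70*√11 ≈ -329.16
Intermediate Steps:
u(-8, 9)*(-70) - 97 = √(2 + 9)*(-70) - 97 = √11*(-70) - 97 = -70*√11 - 97 = -97 - 70*√11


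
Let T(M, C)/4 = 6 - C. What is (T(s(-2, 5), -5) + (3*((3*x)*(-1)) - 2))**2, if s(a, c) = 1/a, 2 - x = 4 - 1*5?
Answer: 225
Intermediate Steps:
x = 3 (x = 2 - (4 - 1*5) = 2 - (4 - 5) = 2 - 1*(-1) = 2 + 1 = 3)
T(M, C) = 24 - 4*C (T(M, C) = 4*(6 - C) = 24 - 4*C)
(T(s(-2, 5), -5) + (3*((3*x)*(-1)) - 2))**2 = ((24 - 4*(-5)) + (3*((3*3)*(-1)) - 2))**2 = ((24 + 20) + (3*(9*(-1)) - 2))**2 = (44 + (3*(-9) - 2))**2 = (44 + (-27 - 2))**2 = (44 - 29)**2 = 15**2 = 225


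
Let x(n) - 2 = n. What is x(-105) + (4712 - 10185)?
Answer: -5576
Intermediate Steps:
x(n) = 2 + n
x(-105) + (4712 - 10185) = (2 - 105) + (4712 - 10185) = -103 - 5473 = -5576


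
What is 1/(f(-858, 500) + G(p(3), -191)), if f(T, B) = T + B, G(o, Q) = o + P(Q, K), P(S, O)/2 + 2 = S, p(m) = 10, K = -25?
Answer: -1/734 ≈ -0.0013624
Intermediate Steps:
P(S, O) = -4 + 2*S
G(o, Q) = -4 + o + 2*Q (G(o, Q) = o + (-4 + 2*Q) = -4 + o + 2*Q)
f(T, B) = B + T
1/(f(-858, 500) + G(p(3), -191)) = 1/((500 - 858) + (-4 + 10 + 2*(-191))) = 1/(-358 + (-4 + 10 - 382)) = 1/(-358 - 376) = 1/(-734) = -1/734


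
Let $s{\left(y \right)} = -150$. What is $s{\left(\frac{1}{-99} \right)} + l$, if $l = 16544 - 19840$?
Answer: $-3446$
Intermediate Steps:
$l = -3296$ ($l = 16544 - 19840 = -3296$)
$s{\left(\frac{1}{-99} \right)} + l = -150 - 3296 = -3446$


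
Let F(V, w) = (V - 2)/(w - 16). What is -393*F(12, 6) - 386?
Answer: 7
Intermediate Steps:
F(V, w) = (-2 + V)/(-16 + w)
-393*F(12, 6) - 386 = -393*(-2 + 12)/(-16 + 6) - 386 = -393*10/(-10) - 386 = -(-393)*10/10 - 386 = -393*(-1) - 386 = 393 - 386 = 7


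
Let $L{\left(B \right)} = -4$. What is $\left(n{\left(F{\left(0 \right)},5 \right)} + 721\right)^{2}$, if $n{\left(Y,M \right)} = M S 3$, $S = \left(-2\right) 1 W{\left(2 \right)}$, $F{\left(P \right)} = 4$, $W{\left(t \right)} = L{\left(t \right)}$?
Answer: $707281$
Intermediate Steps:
$W{\left(t \right)} = -4$
$S = 8$ ($S = \left(-2\right) 1 \left(-4\right) = \left(-2\right) \left(-4\right) = 8$)
$n{\left(Y,M \right)} = 24 M$ ($n{\left(Y,M \right)} = M 8 \cdot 3 = 8 M 3 = 24 M$)
$\left(n{\left(F{\left(0 \right)},5 \right)} + 721\right)^{2} = \left(24 \cdot 5 + 721\right)^{2} = \left(120 + 721\right)^{2} = 841^{2} = 707281$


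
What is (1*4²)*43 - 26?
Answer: 662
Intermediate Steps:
(1*4²)*43 - 26 = (1*16)*43 - 26 = 16*43 - 26 = 688 - 26 = 662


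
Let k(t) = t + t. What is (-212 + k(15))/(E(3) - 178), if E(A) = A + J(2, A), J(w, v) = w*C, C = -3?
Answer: 182/181 ≈ 1.0055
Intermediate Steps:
J(w, v) = -3*w (J(w, v) = w*(-3) = -3*w)
E(A) = -6 + A (E(A) = A - 3*2 = A - 6 = -6 + A)
k(t) = 2*t
(-212 + k(15))/(E(3) - 178) = (-212 + 2*15)/((-6 + 3) - 178) = (-212 + 30)/(-3 - 178) = -182/(-181) = -182*(-1/181) = 182/181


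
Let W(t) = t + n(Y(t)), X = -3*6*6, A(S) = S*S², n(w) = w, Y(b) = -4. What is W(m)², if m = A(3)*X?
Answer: 8526400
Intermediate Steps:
A(S) = S³
X = -108 (X = -18*6 = -108)
m = -2916 (m = 3³*(-108) = 27*(-108) = -2916)
W(t) = -4 + t (W(t) = t - 4 = -4 + t)
W(m)² = (-4 - 2916)² = (-2920)² = 8526400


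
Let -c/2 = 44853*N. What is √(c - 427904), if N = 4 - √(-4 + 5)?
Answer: I*√697022 ≈ 834.88*I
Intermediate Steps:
N = 3 (N = 4 - √1 = 4 - 1*1 = 4 - 1 = 3)
c = -269118 (c = -89706*3 = -2*134559 = -269118)
√(c - 427904) = √(-269118 - 427904) = √(-697022) = I*√697022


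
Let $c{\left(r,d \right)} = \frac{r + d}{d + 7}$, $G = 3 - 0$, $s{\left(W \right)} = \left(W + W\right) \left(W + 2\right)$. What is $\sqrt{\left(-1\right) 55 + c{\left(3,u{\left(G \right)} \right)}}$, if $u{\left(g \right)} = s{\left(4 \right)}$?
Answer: $\frac{i \sqrt{163570}}{55} \approx 7.3534 i$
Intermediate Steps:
$s{\left(W \right)} = 2 W \left(2 + W\right)$
$G = 3$ ($G = 3 + 0 = 3$)
$u{\left(g \right)} = 48$ ($u{\left(g \right)} = 2 \cdot 4 \left(2 + 4\right) = 2 \cdot 4 \cdot 6 = 48$)
$c{\left(r,d \right)} = \frac{d + r}{7 + d}$
$\sqrt{\left(-1\right) 55 + c{\left(3,u{\left(G \right)} \right)}} = \sqrt{\left(-1\right) 55 + \frac{48 + 3}{7 + 48}} = \sqrt{-55 + \frac{1}{55} \cdot 51} = \sqrt{-55 + \frac{51}{55}} = \sqrt{- \frac{2974}{55}} = \frac{i \sqrt{163570}}{55}$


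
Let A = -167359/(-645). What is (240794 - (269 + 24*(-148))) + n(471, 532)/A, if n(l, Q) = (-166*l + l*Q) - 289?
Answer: 40959485208/167359 ≈ 2.4474e+5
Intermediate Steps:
n(l, Q) = -289 - 166*l + Q*l (n(l, Q) = (-166*l + Q*l) - 289 = -289 - 166*l + Q*l)
A = 167359/645 (A = -167359*(-1/645) = 167359/645 ≈ 259.47)
(240794 - (269 + 24*(-148))) + n(471, 532)/A = (240794 - (269 + 24*(-148))) + (-289 - 166*471 + 532*471)/(167359/645) = (240794 - (269 - 3552)) + (-289 - 78186 + 250572)*(645/167359) = (240794 - 1*(-3283)) + 172097*(645/167359) = (240794 + 3283) + 111002565/167359 = 244077 + 111002565/167359 = 40959485208/167359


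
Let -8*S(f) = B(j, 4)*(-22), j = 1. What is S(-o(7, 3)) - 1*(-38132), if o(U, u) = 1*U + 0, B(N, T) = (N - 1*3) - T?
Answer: 76231/2 ≈ 38116.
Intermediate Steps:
B(N, T) = -3 + N - T (B(N, T) = (N - 3) - T = (-3 + N) - T = -3 + N - T)
o(U, u) = U (o(U, u) = U + 0 = U)
S(f) = -33/2 (S(f) = -(-3 + 1 - 1*4)*(-22)/8 = -(-3 + 1 - 4)*(-22)/8 = -(-3)*(-22)/4 = -⅛*132 = -33/2)
S(-o(7, 3)) - 1*(-38132) = -33/2 - 1*(-38132) = -33/2 + 38132 = 76231/2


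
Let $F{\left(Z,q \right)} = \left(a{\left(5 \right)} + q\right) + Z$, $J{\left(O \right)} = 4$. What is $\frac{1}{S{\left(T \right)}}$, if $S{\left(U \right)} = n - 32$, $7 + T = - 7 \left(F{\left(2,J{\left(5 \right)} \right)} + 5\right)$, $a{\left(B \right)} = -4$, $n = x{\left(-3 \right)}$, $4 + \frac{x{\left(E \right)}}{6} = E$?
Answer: $- \frac{1}{74} \approx -0.013514$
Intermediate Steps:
$x{\left(E \right)} = -24 + 6 E$
$n = -42$ ($n = -24 + 6 \left(-3\right) = -24 - 18 = -42$)
$F{\left(Z,q \right)} = -4 + Z + q$ ($F{\left(Z,q \right)} = \left(-4 + q\right) + Z = -4 + Z + q$)
$T = -56$ ($T = -7 - 7 \left(\left(-4 + 2 + 4\right) + 5\right) = -7 - 7 \left(2 + 5\right) = -7 - 49 = -56$)
$S{\left(U \right)} = -74$ ($S{\left(U \right)} = -42 - 32 = -74$)
$\frac{1}{S{\left(T \right)}} = \frac{1}{-74} = - \frac{1}{74}$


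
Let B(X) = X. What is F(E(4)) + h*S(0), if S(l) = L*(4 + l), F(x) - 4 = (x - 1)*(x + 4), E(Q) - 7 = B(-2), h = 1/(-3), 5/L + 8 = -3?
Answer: 1340/33 ≈ 40.606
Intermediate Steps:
L = -5/11 (L = 5/(-8 - 3) = 5/(-11) = 5*(-1/11) = -5/11 ≈ -0.45455)
h = -⅓ ≈ -0.33333
E(Q) = 5 (E(Q) = 7 - 2 = 5)
F(x) = 4 + (-1 + x)*(4 + x) (F(x) = 4 + (x - 1)*(x + 4) = 4 + (-1 + x)*(4 + x))
S(l) = -20/11 - 5*l/11 (S(l) = -5*(4 + l)/11 = -20/11 - 5*l/11)
F(E(4)) + h*S(0) = 5*(3 + 5) - (-20/11 - 5/11*0)/3 = 5*8 - (-20/11 + 0)/3 = 40 - ⅓*(-20/11) = 40 + 20/33 = 1340/33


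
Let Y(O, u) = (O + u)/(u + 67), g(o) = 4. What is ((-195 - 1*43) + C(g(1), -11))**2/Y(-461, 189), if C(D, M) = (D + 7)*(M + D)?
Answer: -1587600/17 ≈ -93388.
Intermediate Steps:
C(D, M) = (7 + D)*(D + M)
Y(O, u) = (O + u)/(67 + u)
((-195 - 1*43) + C(g(1), -11))**2/Y(-461, 189) = ((-195 - 1*43) + (4**2 + 7*4 + 7*(-11) + 4*(-11)))**2/(((-461 + 189)/(67 + 189))) = ((-195 - 43) + (16 + 28 - 77 - 44))**2/((-272/256)) = (-238 - 77)**2/(((1/256)*(-272))) = (-315)**2/(-17/16) = 99225*(-16/17) = -1587600/17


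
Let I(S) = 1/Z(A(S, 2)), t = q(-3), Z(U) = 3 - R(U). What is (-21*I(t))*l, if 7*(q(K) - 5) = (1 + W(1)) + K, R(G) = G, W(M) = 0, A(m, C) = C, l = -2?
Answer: 42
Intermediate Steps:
Z(U) = 3 - U
q(K) = 36/7 + K/7 (q(K) = 5 + ((1 + 0) + K)/7 = 5 + (1 + K)/7 = 5 + (1/7 + K/7) = 36/7 + K/7)
t = 33/7 (t = 36/7 + (1/7)*(-3) = 36/7 - 3/7 = 33/7 ≈ 4.7143)
I(S) = 1 (I(S) = 1/(3 - 1*2) = 1/(3 - 2) = 1/1 = 1)
(-21*I(t))*l = -21*1*(-2) = -21*(-2) = 42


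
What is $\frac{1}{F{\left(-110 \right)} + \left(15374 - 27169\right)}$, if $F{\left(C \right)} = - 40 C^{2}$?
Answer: $- \frac{1}{495795} \approx -2.017 \cdot 10^{-6}$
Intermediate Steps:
$\frac{1}{F{\left(-110 \right)} + \left(15374 - 27169\right)} = \frac{1}{- 40 \left(-110\right)^{2} + \left(15374 - 27169\right)} = \frac{1}{\left(-40\right) 12100 + \left(15374 - 27169\right)} = \frac{1}{-484000 - 11795} = \frac{1}{-495795} = - \frac{1}{495795}$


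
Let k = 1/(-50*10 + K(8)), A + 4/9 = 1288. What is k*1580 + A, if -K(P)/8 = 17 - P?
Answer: 1653529/1287 ≈ 1284.8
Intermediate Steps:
K(P) = -136 + 8*P (K(P) = -8*(17 - P) = -136 + 8*P)
A = 11588/9 (A = -4/9 + 1288 = 11588/9 ≈ 1287.6)
k = -1/572 (k = 1/(-50*10 + (-136 + 8*8)) = 1/(-500 + (-136 + 64)) = 1/(-500 - 72) = 1/(-572) = -1/572 ≈ -0.0017483)
k*1580 + A = -1/572*1580 + 11588/9 = -395/143 + 11588/9 = 1653529/1287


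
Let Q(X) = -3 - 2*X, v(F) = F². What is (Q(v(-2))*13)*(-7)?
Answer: 1001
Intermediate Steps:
Q(X) = -3 - 2*X
(Q(v(-2))*13)*(-7) = ((-3 - 2*(-2)²)*13)*(-7) = ((-3 - 2*4)*13)*(-7) = ((-3 - 8)*13)*(-7) = -11*13*(-7) = -143*(-7) = 1001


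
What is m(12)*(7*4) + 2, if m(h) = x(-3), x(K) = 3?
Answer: 86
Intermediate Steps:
m(h) = 3
m(12)*(7*4) + 2 = 3*(7*4) + 2 = 3*28 + 2 = 84 + 2 = 86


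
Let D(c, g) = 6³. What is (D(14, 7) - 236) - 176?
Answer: -196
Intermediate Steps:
D(c, g) = 216
(D(14, 7) - 236) - 176 = (216 - 236) - 176 = -20 - 176 = -196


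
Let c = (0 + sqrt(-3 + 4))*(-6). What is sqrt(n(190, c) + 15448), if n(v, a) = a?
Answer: sqrt(15442) ≈ 124.27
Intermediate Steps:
c = -6 (c = (0 + sqrt(1))*(-6) = (0 + 1)*(-6) = 1*(-6) = -6)
sqrt(n(190, c) + 15448) = sqrt(-6 + 15448) = sqrt(15442)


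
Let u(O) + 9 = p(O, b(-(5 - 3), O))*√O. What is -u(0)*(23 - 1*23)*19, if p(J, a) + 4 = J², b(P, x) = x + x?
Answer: 0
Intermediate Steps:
b(P, x) = 2*x
p(J, a) = -4 + J²
u(O) = -9 + √O*(-4 + O²) (u(O) = -9 + (-4 + O²)*√O = -9 + √O*(-4 + O²))
-u(0)*(23 - 1*23)*19 = -(-9 + √0*(-4 + 0²))*(23 - 1*23)*19 = -(-9 + 0*(-4 + 0))*(23 - 23)*19 = -(-9 + 0*(-4))*0*19 = -(-9 + 0)*0*19 = -(-9*0)*19 = -0*19 = -1*0 = 0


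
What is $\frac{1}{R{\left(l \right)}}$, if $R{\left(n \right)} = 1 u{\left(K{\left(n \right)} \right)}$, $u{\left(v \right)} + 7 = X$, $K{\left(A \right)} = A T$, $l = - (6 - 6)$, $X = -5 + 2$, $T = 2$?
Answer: $- \frac{1}{10} \approx -0.1$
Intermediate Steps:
$X = -3$
$l = 0$ ($l = \left(-1\right) 0 = 0$)
$K{\left(A \right)} = 2 A$ ($K{\left(A \right)} = A 2 = 2 A$)
$u{\left(v \right)} = -10$ ($u{\left(v \right)} = -7 - 3 = -10$)
$R{\left(n \right)} = -10$ ($R{\left(n \right)} = 1 \left(-10\right) = -10$)
$\frac{1}{R{\left(l \right)}} = \frac{1}{-10} = - \frac{1}{10}$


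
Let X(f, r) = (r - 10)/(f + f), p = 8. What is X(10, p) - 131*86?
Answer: -112661/10 ≈ -11266.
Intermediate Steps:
X(f, r) = (-10 + r)/(2*f) (X(f, r) = (-10 + r)/((2*f)) = (-10 + r)*(1/(2*f)) = (-10 + r)/(2*f))
X(10, p) - 131*86 = (1/2)*(-10 + 8)/10 - 131*86 = (1/2)*(1/10)*(-2) - 11266 = -1/10 - 11266 = -112661/10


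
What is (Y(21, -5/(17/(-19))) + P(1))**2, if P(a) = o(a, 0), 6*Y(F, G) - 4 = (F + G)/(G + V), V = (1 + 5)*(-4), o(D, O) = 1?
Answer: 1792921/881721 ≈ 2.0334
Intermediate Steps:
V = -24 (V = 6*(-4) = -24)
Y(F, G) = 2/3 + (F + G)/(6*(-24 + G)) (Y(F, G) = 2/3 + ((F + G)/(G - 24))/6 = 2/3 + ((F + G)/(-24 + G))/6 = 2/3 + (F + G)/(6*(-24 + G)))
P(a) = 1
(Y(21, -5/(17/(-19))) + P(1))**2 = ((-96 + 21 + 5*(-5/(17/(-19))))/(6*(-24 - 5/(17/(-19)))) + 1)**2 = ((-96 + 21 + 5*(-5/(17*(-1/19))))/(6*(-24 - 5/(17*(-1/19)))) + 1)**2 = ((-96 + 21 + 5*(-5/(-17/19)))/(6*(-24 - 5/(-17/19))) + 1)**2 = ((-96 + 21 + 5*(-5*(-19/17)))/(6*(-24 - 5*(-19/17))) + 1)**2 = ((-96 + 21 + 5*(95/17))/(6*(-24 + 95/17)) + 1)**2 = ((-96 + 21 + 475/17)/(6*(-313/17)) + 1)**2 = ((1/6)*(-17/313)*(-800/17) + 1)**2 = (400/939 + 1)**2 = (1339/939)**2 = 1792921/881721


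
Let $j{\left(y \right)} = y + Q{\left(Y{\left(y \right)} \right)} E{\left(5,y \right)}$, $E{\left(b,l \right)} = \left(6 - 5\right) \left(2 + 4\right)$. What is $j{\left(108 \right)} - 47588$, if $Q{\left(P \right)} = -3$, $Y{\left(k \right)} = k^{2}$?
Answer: $-47498$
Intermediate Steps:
$E{\left(b,l \right)} = 6$ ($E{\left(b,l \right)} = 1 \cdot 6 = 6$)
$j{\left(y \right)} = -18 + y$ ($j{\left(y \right)} = y - 18 = -18 + y$)
$j{\left(108 \right)} - 47588 = \left(-18 + 108\right) - 47588 = 90 - 47588 = -47498$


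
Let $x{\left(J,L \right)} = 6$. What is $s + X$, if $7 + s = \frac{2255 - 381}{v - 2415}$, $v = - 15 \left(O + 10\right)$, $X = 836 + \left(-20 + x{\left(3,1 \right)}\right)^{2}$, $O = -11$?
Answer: $\frac{1229063}{1200} \approx 1024.2$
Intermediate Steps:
$X = 1032$ ($X = 836 + \left(-20 + 6\right)^{2} = 836 + \left(-14\right)^{2} = 836 + 196 = 1032$)
$v = 15$ ($v = - 15 \left(-11 + 10\right) = \left(-15\right) \left(-1\right) = 15$)
$s = - \frac{9337}{1200}$ ($s = -7 + \frac{2255 - 381}{15 - 2415} = -7 + \frac{1874}{-2400} = -7 + 1874 \left(- \frac{1}{2400}\right) = -7 - \frac{937}{1200} = - \frac{9337}{1200} \approx -7.7808$)
$s + X = - \frac{9337}{1200} + 1032 = \frac{1229063}{1200}$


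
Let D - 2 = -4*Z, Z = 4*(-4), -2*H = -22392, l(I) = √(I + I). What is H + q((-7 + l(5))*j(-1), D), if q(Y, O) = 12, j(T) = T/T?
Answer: 11208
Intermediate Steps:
l(I) = √2*√I (l(I) = √(2*I) = √2*√I)
H = 11196 (H = -½*(-22392) = 11196)
Z = -16
j(T) = 1
D = 66 (D = 2 - 4*(-16) = 2 + 64 = 66)
H + q((-7 + l(5))*j(-1), D) = 11196 + 12 = 11208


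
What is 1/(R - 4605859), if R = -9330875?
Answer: -1/13936734 ≈ -7.1753e-8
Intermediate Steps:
1/(R - 4605859) = 1/(-9330875 - 4605859) = 1/(-13936734) = -1/13936734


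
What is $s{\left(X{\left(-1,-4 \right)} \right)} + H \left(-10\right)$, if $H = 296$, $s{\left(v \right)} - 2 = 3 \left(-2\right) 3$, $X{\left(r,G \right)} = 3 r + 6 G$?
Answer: $-2976$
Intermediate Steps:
$s{\left(v \right)} = -16$ ($s{\left(v \right)} = 2 + 3 \left(-2\right) 3 = 2 - 18 = -16$)
$s{\left(X{\left(-1,-4 \right)} \right)} + H \left(-10\right) = -16 + 296 \left(-10\right) = -16 - 2960 = -2976$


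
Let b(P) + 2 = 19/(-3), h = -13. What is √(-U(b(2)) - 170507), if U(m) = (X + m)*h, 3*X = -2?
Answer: 8*I*√2666 ≈ 413.07*I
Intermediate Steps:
X = -⅔ (X = (⅓)*(-2) = -⅔ ≈ -0.66667)
b(P) = -25/3 (b(P) = -2 + 19/(-3) = -2 + 19*(-⅓) = -2 - 19/3 = -25/3)
U(m) = 26/3 - 13*m (U(m) = (-⅔ + m)*(-13) = 26/3 - 13*m)
√(-U(b(2)) - 170507) = √(-(26/3 - 13*(-25/3)) - 170507) = √(-(26/3 + 325/3) - 170507) = √(-1*117 - 170507) = √(-117 - 170507) = √(-170624) = 8*I*√2666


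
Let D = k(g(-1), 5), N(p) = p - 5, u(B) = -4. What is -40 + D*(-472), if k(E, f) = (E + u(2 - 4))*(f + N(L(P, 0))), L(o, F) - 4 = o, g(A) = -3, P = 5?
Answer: 29696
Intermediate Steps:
L(o, F) = 4 + o
N(p) = -5 + p
k(E, f) = (-4 + E)*(4 + f) (k(E, f) = (E - 4)*(f + (-5 + (4 + 5))) = (-4 + E)*(f + (-5 + 9)) = (-4 + E)*(f + 4) = (-4 + E)*(4 + f))
D = -63 (D = -16 - 4*5 + 4*(-3) - 3*5 = -16 - 20 - 12 - 15 = -63)
-40 + D*(-472) = -40 - 63*(-472) = -40 + 29736 = 29696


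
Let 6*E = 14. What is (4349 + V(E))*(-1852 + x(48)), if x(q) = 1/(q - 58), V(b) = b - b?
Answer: -80547829/10 ≈ -8.0548e+6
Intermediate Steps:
E = 7/3 (E = (⅙)*14 = 7/3 ≈ 2.3333)
V(b) = 0
x(q) = 1/(-58 + q)
(4349 + V(E))*(-1852 + x(48)) = (4349 + 0)*(-1852 + 1/(-58 + 48)) = 4349*(-1852 + 1/(-10)) = 4349*(-1852 - ⅒) = 4349*(-18521/10) = -80547829/10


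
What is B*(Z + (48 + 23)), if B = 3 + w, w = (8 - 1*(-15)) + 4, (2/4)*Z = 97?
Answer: 7950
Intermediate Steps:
Z = 194 (Z = 2*97 = 194)
w = 27 (w = (8 + 15) + 4 = 23 + 4 = 27)
B = 30 (B = 3 + 27 = 30)
B*(Z + (48 + 23)) = 30*(194 + (48 + 23)) = 30*(194 + 71) = 30*265 = 7950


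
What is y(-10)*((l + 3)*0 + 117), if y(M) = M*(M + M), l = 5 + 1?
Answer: 23400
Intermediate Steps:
l = 6
y(M) = 2*M² (y(M) = M*(2*M) = 2*M²)
y(-10)*((l + 3)*0 + 117) = (2*(-10)²)*((6 + 3)*0 + 117) = (2*100)*(9*0 + 117) = 200*(0 + 117) = 200*117 = 23400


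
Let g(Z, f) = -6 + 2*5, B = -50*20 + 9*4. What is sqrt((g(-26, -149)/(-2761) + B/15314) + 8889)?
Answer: sqrt(3972828953825331171)/21140977 ≈ 94.281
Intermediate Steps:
B = -964 (B = -1000 + 36 = -964)
g(Z, f) = 4 (g(Z, f) = -6 + 10 = 4)
sqrt((g(-26, -149)/(-2761) + B/15314) + 8889) = sqrt((4/(-2761) - 964/15314) + 8889) = sqrt((4*(-1/2761) - 964*1/15314) + 8889) = sqrt((-4/2761 - 482/7657) + 8889) = sqrt(-1361430/21140977 + 8889) = sqrt(187920783123/21140977) = sqrt(3972828953825331171)/21140977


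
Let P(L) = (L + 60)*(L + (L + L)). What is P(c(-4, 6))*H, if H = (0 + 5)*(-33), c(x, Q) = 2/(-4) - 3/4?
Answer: 581625/16 ≈ 36352.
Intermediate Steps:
c(x, Q) = -5/4 (c(x, Q) = 2*(-1/4) - 3*1/4 = -1/2 - 3/4 = -5/4)
H = -165 (H = 5*(-33) = -165)
P(L) = 3*L*(60 + L) (P(L) = (60 + L)*(L + 2*L) = (60 + L)*(3*L) = 3*L*(60 + L))
P(c(-4, 6))*H = (3*(-5/4)*(60 - 5/4))*(-165) = (3*(-5/4)*(235/4))*(-165) = -3525/16*(-165) = 581625/16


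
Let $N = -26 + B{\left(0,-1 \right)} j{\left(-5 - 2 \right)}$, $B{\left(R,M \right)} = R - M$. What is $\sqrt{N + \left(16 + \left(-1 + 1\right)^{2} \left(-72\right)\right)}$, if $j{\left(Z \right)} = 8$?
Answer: $i \sqrt{2} \approx 1.4142 i$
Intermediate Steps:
$N = -18$ ($N = -26 + \left(0 - -1\right) 8 = -26 + \left(0 + 1\right) 8 = -26 + 1 \cdot 8 = -26 + 8 = -18$)
$\sqrt{N + \left(16 + \left(-1 + 1\right)^{2} \left(-72\right)\right)} = \sqrt{-18 + \left(16 + \left(-1 + 1\right)^{2} \left(-72\right)\right)} = \sqrt{-18 + \left(16 + 0^{2} \left(-72\right)\right)} = \sqrt{-18 + \left(16 + 0 \left(-72\right)\right)} = \sqrt{-18 + \left(16 + 0\right)} = \sqrt{-18 + 16} = \sqrt{-2} = i \sqrt{2}$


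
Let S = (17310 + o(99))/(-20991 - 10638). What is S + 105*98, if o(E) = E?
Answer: 108481667/10543 ≈ 10289.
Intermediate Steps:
S = -5803/10543 (S = (17310 + 99)/(-20991 - 10638) = 17409/(-31629) = 17409*(-1/31629) = -5803/10543 ≈ -0.55041)
S + 105*98 = -5803/10543 + 105*98 = -5803/10543 + 10290 = 108481667/10543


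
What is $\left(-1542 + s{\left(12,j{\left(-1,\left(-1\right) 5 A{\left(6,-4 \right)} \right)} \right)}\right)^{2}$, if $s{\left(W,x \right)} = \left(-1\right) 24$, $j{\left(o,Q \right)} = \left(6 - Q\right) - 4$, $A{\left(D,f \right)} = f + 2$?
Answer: $2452356$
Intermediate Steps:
$A{\left(D,f \right)} = 2 + f$
$j{\left(o,Q \right)} = 2 - Q$ ($j{\left(o,Q \right)} = \left(6 - Q\right) - 4 = 2 - Q$)
$s{\left(W,x \right)} = -24$
$\left(-1542 + s{\left(12,j{\left(-1,\left(-1\right) 5 A{\left(6,-4 \right)} \right)} \right)}\right)^{2} = \left(-1542 - 24\right)^{2} = \left(-1566\right)^{2} = 2452356$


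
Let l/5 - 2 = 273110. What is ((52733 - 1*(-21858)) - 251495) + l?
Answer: 1188656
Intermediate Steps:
l = 1365560 (l = 10 + 5*273110 = 10 + 1365550 = 1365560)
((52733 - 1*(-21858)) - 251495) + l = ((52733 - 1*(-21858)) - 251495) + 1365560 = ((52733 + 21858) - 251495) + 1365560 = (74591 - 251495) + 1365560 = -176904 + 1365560 = 1188656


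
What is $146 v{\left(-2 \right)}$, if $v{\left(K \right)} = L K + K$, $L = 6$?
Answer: $-2044$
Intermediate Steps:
$v{\left(K \right)} = 7 K$ ($v{\left(K \right)} = 6 K + K = 7 K$)
$146 v{\left(-2 \right)} = 146 \cdot 7 \left(-2\right) = 146 \left(-14\right) = -2044$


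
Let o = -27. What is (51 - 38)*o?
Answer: -351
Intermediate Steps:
(51 - 38)*o = (51 - 38)*(-27) = 13*(-27) = -351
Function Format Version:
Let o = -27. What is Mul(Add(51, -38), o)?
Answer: -351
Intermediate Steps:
Mul(Add(51, -38), o) = Mul(Add(51, -38), -27) = Mul(13, -27) = -351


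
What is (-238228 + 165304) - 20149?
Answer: -93073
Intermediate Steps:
(-238228 + 165304) - 20149 = -72924 - 20149 = -93073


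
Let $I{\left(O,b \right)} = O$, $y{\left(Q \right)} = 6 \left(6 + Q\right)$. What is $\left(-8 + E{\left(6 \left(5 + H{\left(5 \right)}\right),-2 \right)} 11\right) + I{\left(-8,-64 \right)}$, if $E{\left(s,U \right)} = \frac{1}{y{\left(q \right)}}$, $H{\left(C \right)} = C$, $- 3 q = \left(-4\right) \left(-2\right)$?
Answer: $- \frac{309}{20} \approx -15.45$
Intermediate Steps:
$q = - \frac{8}{3}$ ($q = - \frac{\left(-4\right) \left(-2\right)}{3} = \left(- \frac{1}{3}\right) 8 = - \frac{8}{3} \approx -2.6667$)
$y{\left(Q \right)} = 36 + 6 Q$
$E{\left(s,U \right)} = \frac{1}{20}$ ($E{\left(s,U \right)} = \frac{1}{36 + 6 \left(- \frac{8}{3}\right)} = \frac{1}{36 - 16} = \frac{1}{20}$)
$\left(-8 + E{\left(6 \left(5 + H{\left(5 \right)}\right),-2 \right)} 11\right) + I{\left(-8,-64 \right)} = \left(-8 + \frac{1}{20} \cdot 11\right) - 8 = \left(-8 + \frac{11}{20}\right) - 8 = - \frac{149}{20} - 8 = - \frac{309}{20}$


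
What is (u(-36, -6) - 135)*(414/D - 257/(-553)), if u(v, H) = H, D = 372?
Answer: -7626831/34286 ≈ -222.45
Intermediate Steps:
(u(-36, -6) - 135)*(414/D - 257/(-553)) = (-6 - 135)*(414/372 - 257/(-553)) = -141*(414*(1/372) - 257*(-1/553)) = -141*(69/62 + 257/553) = -141*54091/34286 = -7626831/34286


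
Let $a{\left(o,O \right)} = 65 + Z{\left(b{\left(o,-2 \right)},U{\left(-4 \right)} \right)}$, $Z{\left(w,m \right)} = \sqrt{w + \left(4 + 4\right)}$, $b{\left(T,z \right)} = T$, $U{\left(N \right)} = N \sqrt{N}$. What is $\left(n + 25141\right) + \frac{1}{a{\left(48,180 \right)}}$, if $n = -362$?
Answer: $\frac{103303716}{4169} - \frac{2 \sqrt{14}}{4169} \approx 24779.0$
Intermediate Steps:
$U{\left(N \right)} = N^{\frac{3}{2}}$
$Z{\left(w,m \right)} = \sqrt{8 + w}$ ($Z{\left(w,m \right)} = \sqrt{w + 8} = \sqrt{8 + w}$)
$a{\left(o,O \right)} = 65 + \sqrt{8 + o}$
$\left(n + 25141\right) + \frac{1}{a{\left(48,180 \right)}} = \left(-362 + 25141\right) + \frac{1}{65 + \sqrt{8 + 48}} = 24779 + \frac{1}{65 + \sqrt{56}} = 24779 + \frac{1}{65 + 2 \sqrt{14}}$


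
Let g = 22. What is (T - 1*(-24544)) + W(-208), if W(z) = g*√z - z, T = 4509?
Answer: 29261 + 88*I*√13 ≈ 29261.0 + 317.29*I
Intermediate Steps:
W(z) = -z + 22*√z (W(z) = 22*√z - z = -z + 22*√z)
(T - 1*(-24544)) + W(-208) = (4509 - 1*(-24544)) + (-1*(-208) + 22*√(-208)) = (4509 + 24544) + (208 + 22*(4*I*√13)) = 29053 + (208 + 88*I*√13) = 29261 + 88*I*√13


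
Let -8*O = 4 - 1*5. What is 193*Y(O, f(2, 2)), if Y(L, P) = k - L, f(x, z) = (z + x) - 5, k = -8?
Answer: -12545/8 ≈ -1568.1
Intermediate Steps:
f(x, z) = -5 + x + z (f(x, z) = (x + z) - 5 = -5 + x + z)
O = ⅛ (O = -(4 - 1*5)/8 = -(4 - 5)/8 = -⅛*(-1) = ⅛ ≈ 0.12500)
Y(L, P) = -8 - L
193*Y(O, f(2, 2)) = 193*(-8 - 1*⅛) = 193*(-8 - ⅛) = 193*(-65/8) = -12545/8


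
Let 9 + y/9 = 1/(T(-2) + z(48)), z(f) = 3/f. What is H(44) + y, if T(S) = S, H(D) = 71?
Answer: -454/31 ≈ -14.645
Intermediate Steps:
y = -2655/31 (y = -81 + 9/(-2 + 3/48) = -81 + 9/(-2 + 3*(1/48)) = -81 + 9/(-2 + 1/16) = -81 + 9/(-31/16) = -81 + 9*(-16/31) = -81 - 144/31 = -2655/31 ≈ -85.645)
H(44) + y = 71 - 2655/31 = -454/31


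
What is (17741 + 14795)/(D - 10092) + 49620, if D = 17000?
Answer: 85701874/1727 ≈ 49625.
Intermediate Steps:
(17741 + 14795)/(D - 10092) + 49620 = (17741 + 14795)/(17000 - 10092) + 49620 = 32536/6908 + 49620 = 32536*(1/6908) + 49620 = 8134/1727 + 49620 = 85701874/1727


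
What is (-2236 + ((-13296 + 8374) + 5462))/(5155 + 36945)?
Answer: -424/10525 ≈ -0.040285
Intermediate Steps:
(-2236 + ((-13296 + 8374) + 5462))/(5155 + 36945) = (-2236 + (-4922 + 5462))/42100 = (-2236 + 540)*(1/42100) = -1696*1/42100 = -424/10525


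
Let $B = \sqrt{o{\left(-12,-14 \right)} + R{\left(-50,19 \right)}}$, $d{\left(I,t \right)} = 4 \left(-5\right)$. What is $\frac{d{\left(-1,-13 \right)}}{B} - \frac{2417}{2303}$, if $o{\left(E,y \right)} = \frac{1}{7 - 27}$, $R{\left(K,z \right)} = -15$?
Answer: $- \frac{2417}{2303} + \frac{40 i \sqrt{1505}}{301} \approx -1.0495 + 5.1554 i$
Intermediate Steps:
$o{\left(E,y \right)} = - \frac{1}{20}$ ($o{\left(E,y \right)} = \frac{1}{-20} = - \frac{1}{20}$)
$d{\left(I,t \right)} = -20$
$B = \frac{i \sqrt{1505}}{10}$ ($B = \sqrt{- \frac{1}{20} - 15} = \sqrt{- \frac{301}{20}} = \frac{i \sqrt{1505}}{10} \approx 3.8794 i$)
$\frac{d{\left(-1,-13 \right)}}{B} - \frac{2417}{2303} = - \frac{20}{\frac{1}{10} i \sqrt{1505}} - \frac{2417}{2303} = - 20 \left(- \frac{2 i \sqrt{1505}}{301}\right) - \frac{2417}{2303} = \frac{40 i \sqrt{1505}}{301} - \frac{2417}{2303} = - \frac{2417}{2303} + \frac{40 i \sqrt{1505}}{301}$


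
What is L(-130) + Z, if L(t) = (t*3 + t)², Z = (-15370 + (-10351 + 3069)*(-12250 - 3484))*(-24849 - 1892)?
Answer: -3063438474538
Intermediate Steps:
Z = -3063438744938 (Z = (-15370 - 7282*(-15734))*(-26741) = (-15370 + 114574988)*(-26741) = 114559618*(-26741) = -3063438744938)
L(t) = 16*t² (L(t) = (3*t + t)² = (4*t)² = 16*t²)
L(-130) + Z = 16*(-130)² - 3063438744938 = 16*16900 - 3063438744938 = 270400 - 3063438744938 = -3063438474538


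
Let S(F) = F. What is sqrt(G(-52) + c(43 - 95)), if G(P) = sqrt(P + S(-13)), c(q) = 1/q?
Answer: sqrt(-13 + 676*I*sqrt(65))/26 ≈ 2.0054 + 2.0102*I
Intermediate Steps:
G(P) = sqrt(-13 + P) (G(P) = sqrt(P - 13) = sqrt(-13 + P))
sqrt(G(-52) + c(43 - 95)) = sqrt(sqrt(-13 - 52) + 1/(43 - 95)) = sqrt(sqrt(-65) + 1/(-52)) = sqrt(I*sqrt(65) - 1/52) = sqrt(-1/52 + I*sqrt(65))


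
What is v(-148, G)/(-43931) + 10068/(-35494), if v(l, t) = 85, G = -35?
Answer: -222657149/779643457 ≈ -0.28559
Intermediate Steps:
v(-148, G)/(-43931) + 10068/(-35494) = 85/(-43931) + 10068/(-35494) = 85*(-1/43931) + 10068*(-1/35494) = -85/43931 - 5034/17747 = -222657149/779643457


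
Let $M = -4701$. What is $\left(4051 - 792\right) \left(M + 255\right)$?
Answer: $-14489514$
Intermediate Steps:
$\left(4051 - 792\right) \left(M + 255\right) = \left(4051 - 792\right) \left(-4701 + 255\right) = 3259 \left(-4446\right) = -14489514$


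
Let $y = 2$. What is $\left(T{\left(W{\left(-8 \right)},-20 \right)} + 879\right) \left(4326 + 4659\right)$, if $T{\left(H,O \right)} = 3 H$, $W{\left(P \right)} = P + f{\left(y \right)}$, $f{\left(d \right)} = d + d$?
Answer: $7789995$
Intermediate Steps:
$f{\left(d \right)} = 2 d$
$W{\left(P \right)} = 4 + P$ ($W{\left(P \right)} = P + 2 \cdot 2 = P + 4 = 4 + P$)
$\left(T{\left(W{\left(-8 \right)},-20 \right)} + 879\right) \left(4326 + 4659\right) = \left(3 \left(4 - 8\right) + 879\right) \left(4326 + 4659\right) = \left(3 \left(-4\right) + 879\right) 8985 = \left(-12 + 879\right) 8985 = 867 \cdot 8985 = 7789995$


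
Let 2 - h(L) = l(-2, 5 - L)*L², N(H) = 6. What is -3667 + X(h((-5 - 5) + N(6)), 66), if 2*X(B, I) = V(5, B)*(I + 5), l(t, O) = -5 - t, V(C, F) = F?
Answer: -1892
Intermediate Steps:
h(L) = 2 + 3*L² (h(L) = 2 - (-5 - 1*(-2))*L² = 2 - (-5 + 2)*L² = 2 - (-3)*L² = 2 + 3*L²)
X(B, I) = B*(5 + I)/2 (X(B, I) = (B*(I + 5))/2 = (B*(5 + I))/2 = B*(5 + I)/2)
-3667 + X(h((-5 - 5) + N(6)), 66) = -3667 + (2 + 3*((-5 - 5) + 6)²)*(5 + 66)/2 = -3667 + (½)*(2 + 3*(-10 + 6)²)*71 = -3667 + (½)*(2 + 3*(-4)²)*71 = -3667 + (½)*(2 + 3*16)*71 = -3667 + (½)*(2 + 48)*71 = -3667 + (½)*50*71 = -3667 + 1775 = -1892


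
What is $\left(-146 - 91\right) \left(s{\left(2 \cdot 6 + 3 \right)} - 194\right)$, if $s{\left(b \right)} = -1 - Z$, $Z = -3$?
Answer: $45504$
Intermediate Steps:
$s{\left(b \right)} = 2$ ($s{\left(b \right)} = -1 - -3 = -1 + 3 = 2$)
$\left(-146 - 91\right) \left(s{\left(2 \cdot 6 + 3 \right)} - 194\right) = \left(-146 - 91\right) \left(2 - 194\right) = \left(-237\right) \left(-192\right) = 45504$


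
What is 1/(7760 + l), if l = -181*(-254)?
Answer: 1/53734 ≈ 1.8610e-5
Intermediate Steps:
l = 45974
1/(7760 + l) = 1/(7760 + 45974) = 1/53734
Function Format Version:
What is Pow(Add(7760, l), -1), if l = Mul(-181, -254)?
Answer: Rational(1, 53734) ≈ 1.8610e-5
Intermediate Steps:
l = 45974
Pow(Add(7760, l), -1) = Pow(Add(7760, 45974), -1) = Pow(53734, -1) = Rational(1, 53734)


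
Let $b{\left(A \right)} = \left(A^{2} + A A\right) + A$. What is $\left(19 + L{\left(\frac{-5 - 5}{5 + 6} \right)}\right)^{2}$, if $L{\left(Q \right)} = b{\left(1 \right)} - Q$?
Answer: $\frac{63504}{121} \approx 524.83$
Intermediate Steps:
$b{\left(A \right)} = A + 2 A^{2}$ ($b{\left(A \right)} = \left(A^{2} + A^{2}\right) + A = 2 A^{2} + A = A + 2 A^{2}$)
$L{\left(Q \right)} = 3 - Q$ ($L{\left(Q \right)} = 1 \left(1 + 2 \cdot 1\right) - Q = 1 \left(1 + 2\right) - Q = 1 \cdot 3 - Q = 3 - Q$)
$\left(19 + L{\left(\frac{-5 - 5}{5 + 6} \right)}\right)^{2} = \left(19 + \left(3 - \frac{-5 - 5}{5 + 6}\right)\right)^{2} = \left(19 + \left(3 - - \frac{10}{11}\right)\right)^{2} = \left(19 + \left(3 + \frac{10}{11}\right)\right)^{2} = \left(19 + \frac{43}{11}\right)^{2} = \left(\frac{252}{11}\right)^{2} = \frac{63504}{121}$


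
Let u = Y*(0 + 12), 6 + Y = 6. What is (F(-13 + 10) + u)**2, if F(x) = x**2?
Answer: 81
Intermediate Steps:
Y = 0 (Y = -6 + 6 = 0)
u = 0 (u = 0*(0 + 12) = 0*12 = 0)
(F(-13 + 10) + u)**2 = ((-13 + 10)**2 + 0)**2 = ((-3)**2 + 0)**2 = (9 + 0)**2 = 9**2 = 81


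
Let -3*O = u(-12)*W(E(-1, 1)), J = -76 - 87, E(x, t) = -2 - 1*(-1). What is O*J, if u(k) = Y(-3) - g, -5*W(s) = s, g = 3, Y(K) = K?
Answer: -326/5 ≈ -65.200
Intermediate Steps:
E(x, t) = -1 (E(x, t) = -2 + 1 = -1)
W(s) = -s/5
u(k) = -6 (u(k) = -3 - 1*3 = -3 - 3 = -6)
J = -163
O = ⅖ (O = -(-2)*(-⅕*(-1)) = -(-2)/5 = -⅓*(-6/5) = ⅖ ≈ 0.40000)
O*J = (⅖)*(-163) = -326/5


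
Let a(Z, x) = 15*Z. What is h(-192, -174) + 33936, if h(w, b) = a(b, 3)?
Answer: 31326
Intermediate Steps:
h(w, b) = 15*b
h(-192, -174) + 33936 = 15*(-174) + 33936 = -2610 + 33936 = 31326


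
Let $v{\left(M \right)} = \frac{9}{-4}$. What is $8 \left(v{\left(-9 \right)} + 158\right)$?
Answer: $1246$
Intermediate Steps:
$v{\left(M \right)} = - \frac{9}{4}$ ($v{\left(M \right)} = 9 \left(- \frac{1}{4}\right) = - \frac{9}{4}$)
$8 \left(v{\left(-9 \right)} + 158\right) = 8 \left(- \frac{9}{4} + 158\right) = 8 \cdot \frac{623}{4} = 1246$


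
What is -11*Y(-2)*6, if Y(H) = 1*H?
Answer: 132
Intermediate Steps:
Y(H) = H
-11*Y(-2)*6 = -11*(-2)*6 = 22*6 = 132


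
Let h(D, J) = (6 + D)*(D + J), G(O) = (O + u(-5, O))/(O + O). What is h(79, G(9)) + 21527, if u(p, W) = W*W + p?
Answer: 515581/18 ≈ 28643.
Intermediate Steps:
u(p, W) = p + W**2 (u(p, W) = W**2 + p = p + W**2)
G(O) = (-5 + O + O**2)/(2*O) (G(O) = (O + (-5 + O**2))/(O + O) = (-5 + O + O**2)/((2*O)) = (-5 + O + O**2)*(1/(2*O)) = (-5 + O + O**2)/(2*O))
h(79, G(9)) + 21527 = (79**2 + 6*79 + 6*((1/2)*(-5 + 9 + 9**2)/9) + 79*((1/2)*(-5 + 9 + 9**2)/9)) + 21527 = (6241 + 474 + 6*((1/2)*(1/9)*(-5 + 9 + 81)) + 79*((1/2)*(1/9)*(-5 + 9 + 81))) + 21527 = (6241 + 474 + 6*((1/2)*(1/9)*85) + 79*((1/2)*(1/9)*85)) + 21527 = (6241 + 474 + 6*(85/18) + 79*(85/18)) + 21527 = (6241 + 474 + 85/3 + 6715/18) + 21527 = 128095/18 + 21527 = 515581/18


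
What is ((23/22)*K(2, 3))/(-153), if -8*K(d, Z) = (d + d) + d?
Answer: 23/4488 ≈ 0.0051248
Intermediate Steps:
K(d, Z) = -3*d/8 (K(d, Z) = -((d + d) + d)/8 = -(2*d + d)/8 = -3*d/8)
((23/22)*K(2, 3))/(-153) = ((23/22)*(-3/8*2))/(-153) = ((23*(1/22))*(-¾))*(-1/153) = ((23/22)*(-¾))*(-1/153) = -69/88*(-1/153) = 23/4488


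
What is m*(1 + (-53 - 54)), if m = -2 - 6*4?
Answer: 2756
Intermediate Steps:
m = -26 (m = -2 - 24 = -26)
m*(1 + (-53 - 54)) = -26*(1 + (-53 - 54)) = -26*(1 - 107) = -26*(-106) = 2756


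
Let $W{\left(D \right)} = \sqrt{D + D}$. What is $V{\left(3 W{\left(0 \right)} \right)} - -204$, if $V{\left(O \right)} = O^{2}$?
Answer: $204$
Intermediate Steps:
$W{\left(D \right)} = \sqrt{2} \sqrt{D}$ ($W{\left(D \right)} = \sqrt{2 D} = \sqrt{2} \sqrt{D}$)
$V{\left(3 W{\left(0 \right)} \right)} - -204 = \left(3 \sqrt{2} \sqrt{0}\right)^{2} - -204 = \left(3 \sqrt{2} \cdot 0\right)^{2} + 204 = \left(3 \cdot 0\right)^{2} + 204 = 0^{2} + 204 = 0 + 204 = 204$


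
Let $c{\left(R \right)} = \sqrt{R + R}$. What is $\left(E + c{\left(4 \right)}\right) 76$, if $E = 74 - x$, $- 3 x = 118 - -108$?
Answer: $\frac{34048}{3} + 152 \sqrt{2} \approx 11564.0$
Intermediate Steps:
$x = - \frac{226}{3}$ ($x = - \frac{118 - -108}{3} = - \frac{118 + 108}{3} = \left(- \frac{1}{3}\right) 226 = - \frac{226}{3} \approx -75.333$)
$c{\left(R \right)} = \sqrt{2} \sqrt{R}$ ($c{\left(R \right)} = \sqrt{2 R} = \sqrt{2} \sqrt{R}$)
$E = \frac{448}{3}$ ($E = 74 - - \frac{226}{3} = 74 + \frac{226}{3} = \frac{448}{3} \approx 149.33$)
$\left(E + c{\left(4 \right)}\right) 76 = \left(\frac{448}{3} + \sqrt{2} \sqrt{4}\right) 76 = \left(\frac{448}{3} + \sqrt{2} \cdot 2\right) 76 = \left(\frac{448}{3} + 2 \sqrt{2}\right) 76 = \frac{34048}{3} + 152 \sqrt{2}$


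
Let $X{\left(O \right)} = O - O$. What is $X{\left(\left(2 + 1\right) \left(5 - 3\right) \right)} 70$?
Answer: $0$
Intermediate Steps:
$X{\left(O \right)} = 0$
$X{\left(\left(2 + 1\right) \left(5 - 3\right) \right)} 70 = 0 \cdot 70 = 0$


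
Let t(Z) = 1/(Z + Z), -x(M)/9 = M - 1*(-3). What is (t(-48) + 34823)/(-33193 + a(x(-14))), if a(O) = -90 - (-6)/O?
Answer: -36773077/35146784 ≈ -1.0463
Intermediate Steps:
x(M) = -27 - 9*M (x(M) = -9*(M - 1*(-3)) = -9*(M + 3) = -9*(3 + M) = -27 - 9*M)
a(O) = -90 + 6/O
t(Z) = 1/(2*Z)
(t(-48) + 34823)/(-33193 + a(x(-14))) = ((½)/(-48) + 34823)/(-33193 + (-90 + 6/(-27 - 9*(-14)))) = ((½)*(-1/48) + 34823)/(-33193 + (-90 + 6/(-27 + 126))) = (-1/96 + 34823)/(-33193 + (-90 + 6/99)) = 3343007/(96*(-33193 + (-90 + 6*(1/99)))) = 3343007/(96*(-33193 + (-90 + 2/33))) = 3343007/(96*(-33193 - 2968/33)) = 3343007/(96*(-1098337/33)) = (3343007/96)*(-33/1098337) = -36773077/35146784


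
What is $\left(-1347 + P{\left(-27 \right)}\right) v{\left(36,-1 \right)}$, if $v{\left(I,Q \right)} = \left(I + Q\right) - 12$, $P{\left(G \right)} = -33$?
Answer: $-31740$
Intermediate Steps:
$v{\left(I,Q \right)} = -12 + I + Q$
$\left(-1347 + P{\left(-27 \right)}\right) v{\left(36,-1 \right)} = \left(-1347 - 33\right) \left(-12 + 36 - 1\right) = \left(-1380\right) 23 = -31740$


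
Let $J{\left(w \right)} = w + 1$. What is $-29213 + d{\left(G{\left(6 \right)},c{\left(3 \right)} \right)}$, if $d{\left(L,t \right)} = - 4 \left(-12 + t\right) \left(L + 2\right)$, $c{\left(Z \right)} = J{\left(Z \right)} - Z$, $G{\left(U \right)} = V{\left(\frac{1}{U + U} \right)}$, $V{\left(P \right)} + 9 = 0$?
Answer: $-29521$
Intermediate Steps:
$J{\left(w \right)} = 1 + w$
$V{\left(P \right)} = -9$ ($V{\left(P \right)} = -9 + 0 = -9$)
$G{\left(U \right)} = -9$
$c{\left(Z \right)} = 1$ ($c{\left(Z \right)} = \left(1 + Z\right) - Z = 1$)
$d{\left(L,t \right)} = - 4 \left(-12 + t\right) \left(2 + L\right)$
$-29213 + d{\left(G{\left(6 \right)},c{\left(3 \right)} \right)} = -29213 + \left(96 - 8 + 48 \left(-9\right) - \left(-36\right) 1\right) = -29213 + \left(96 - 8 - 432 + 36\right) = -29213 - 308 = -29521$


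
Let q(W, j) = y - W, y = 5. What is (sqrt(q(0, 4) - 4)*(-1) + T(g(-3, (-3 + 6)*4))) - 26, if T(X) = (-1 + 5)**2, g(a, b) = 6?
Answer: -11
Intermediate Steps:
T(X) = 16 (T(X) = 4**2 = 16)
q(W, j) = 5 - W
(sqrt(q(0, 4) - 4)*(-1) + T(g(-3, (-3 + 6)*4))) - 26 = (sqrt((5 - 1*0) - 4)*(-1) + 16) - 26 = (sqrt((5 + 0) - 4)*(-1) + 16) - 26 = (sqrt(5 - 4)*(-1) + 16) - 26 = (sqrt(1)*(-1) + 16) - 26 = (1*(-1) + 16) - 26 = (-1 + 16) - 26 = 15 - 26 = -11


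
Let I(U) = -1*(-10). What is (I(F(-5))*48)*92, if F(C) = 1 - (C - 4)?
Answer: 44160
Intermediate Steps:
F(C) = 5 - C (F(C) = 1 - (-4 + C) = 1 + (4 - C) = 5 - C)
I(U) = 10
(I(F(-5))*48)*92 = (10*48)*92 = 480*92 = 44160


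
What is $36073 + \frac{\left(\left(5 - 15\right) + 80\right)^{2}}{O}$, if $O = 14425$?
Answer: $\frac{20814317}{577} \approx 36073.0$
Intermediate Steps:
$36073 + \frac{\left(\left(5 - 15\right) + 80\right)^{2}}{O} = 36073 + \frac{\left(\left(5 - 15\right) + 80\right)^{2}}{14425} = 36073 + \left(\left(5 - 15\right) + 80\right)^{2} \cdot \frac{1}{14425} = 36073 + \left(-10 + 80\right)^{2} \cdot \frac{1}{14425} = 36073 + 70^{2} \cdot \frac{1}{14425} = 36073 + 4900 \cdot \frac{1}{14425} = 36073 + \frac{196}{577} = \frac{20814317}{577}$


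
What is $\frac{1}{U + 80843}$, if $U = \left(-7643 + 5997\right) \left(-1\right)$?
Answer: $\frac{1}{82489} \approx 1.2123 \cdot 10^{-5}$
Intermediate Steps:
$U = 1646$ ($U = \left(-1646\right) \left(-1\right) = 1646$)
$\frac{1}{U + 80843} = \frac{1}{1646 + 80843} = \frac{1}{82489}$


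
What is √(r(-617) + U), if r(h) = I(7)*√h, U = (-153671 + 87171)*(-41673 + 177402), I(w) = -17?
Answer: √(-9025978500 - 17*I*√617) ≈ 0.e-3 - 95005.0*I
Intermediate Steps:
U = -9025978500 (U = -66500*135729 = -9025978500)
r(h) = -17*√h
√(r(-617) + U) = √(-17*I*√617 - 9025978500) = √(-9025978500 - 17*I*√617)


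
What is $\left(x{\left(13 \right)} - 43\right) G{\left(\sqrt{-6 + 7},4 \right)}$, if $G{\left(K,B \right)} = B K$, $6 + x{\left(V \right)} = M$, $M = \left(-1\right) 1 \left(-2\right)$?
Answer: $-188$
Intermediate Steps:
$M = 2$ ($M = \left(-1\right) \left(-2\right) = 2$)
$x{\left(V \right)} = -4$ ($x{\left(V \right)} = -6 + 2 = -4$)
$\left(x{\left(13 \right)} - 43\right) G{\left(\sqrt{-6 + 7},4 \right)} = \left(-4 - 43\right) 4 \sqrt{-6 + 7} = - 47 \cdot 4 \sqrt{1} = - 47 \cdot 4 \cdot 1 = \left(-47\right) 4 = -188$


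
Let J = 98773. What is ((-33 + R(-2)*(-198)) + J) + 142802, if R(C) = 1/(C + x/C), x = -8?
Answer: 241443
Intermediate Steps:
R(C) = 1/(C - 8/C)
((-33 + R(-2)*(-198)) + J) + 142802 = ((-33 - 2/(-8 + (-2)²)*(-198)) + 98773) + 142802 = ((-33 - 2/(-8 + 4)*(-198)) + 98773) + 142802 = ((-33 - 2/(-4)*(-198)) + 98773) + 142802 = ((-33 - 2*(-¼)*(-198)) + 98773) + 142802 = ((-33 + (½)*(-198)) + 98773) + 142802 = ((-33 - 99) + 98773) + 142802 = (-132 + 98773) + 142802 = 98641 + 142802 = 241443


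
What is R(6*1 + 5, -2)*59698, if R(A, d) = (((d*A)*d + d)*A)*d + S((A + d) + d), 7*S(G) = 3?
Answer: -385947570/7 ≈ -5.5135e+7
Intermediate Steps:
S(G) = 3/7 (S(G) = (1/7)*3 = 3/7)
R(A, d) = 3/7 + A*d*(d + A*d**2) (R(A, d) = (((d*A)*d + d)*A)*d + 3/7 = (((A*d)*d + d)*A)*d + 3/7 = ((A*d**2 + d)*A)*d + 3/7 = ((d + A*d**2)*A)*d + 3/7 = (A*(d + A*d**2))*d + 3/7 = A*d*(d + A*d**2) + 3/7 = 3/7 + A*d*(d + A*d**2))
R(6*1 + 5, -2)*59698 = (3/7 + (6*1 + 5)*(-2)**2 + (6*1 + 5)**2*(-2)**3)*59698 = (3/7 + (6 + 5)*4 + (6 + 5)**2*(-8))*59698 = (3/7 + 11*4 + 11**2*(-8))*59698 = (3/7 + 44 + 121*(-8))*59698 = (3/7 + 44 - 968)*59698 = -6465/7*59698 = -385947570/7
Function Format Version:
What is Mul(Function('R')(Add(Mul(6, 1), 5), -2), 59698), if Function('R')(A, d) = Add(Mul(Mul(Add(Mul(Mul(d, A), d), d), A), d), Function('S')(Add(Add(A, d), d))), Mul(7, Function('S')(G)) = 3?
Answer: Rational(-385947570, 7) ≈ -5.5135e+7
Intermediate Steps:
Function('S')(G) = Rational(3, 7) (Function('S')(G) = Mul(Rational(1, 7), 3) = Rational(3, 7))
Function('R')(A, d) = Add(Rational(3, 7), Mul(A, d, Add(d, Mul(A, Pow(d, 2))))) (Function('R')(A, d) = Add(Mul(Mul(Add(Mul(Mul(d, A), d), d), A), d), Rational(3, 7)) = Add(Mul(Mul(Add(Mul(Mul(A, d), d), d), A), d), Rational(3, 7)) = Add(Mul(Mul(Add(Mul(A, Pow(d, 2)), d), A), d), Rational(3, 7)) = Add(Mul(Mul(Add(d, Mul(A, Pow(d, 2))), A), d), Rational(3, 7)) = Add(Mul(Mul(A, Add(d, Mul(A, Pow(d, 2)))), d), Rational(3, 7)) = Add(Mul(A, d, Add(d, Mul(A, Pow(d, 2)))), Rational(3, 7)) = Add(Rational(3, 7), Mul(A, d, Add(d, Mul(A, Pow(d, 2))))))
Mul(Function('R')(Add(Mul(6, 1), 5), -2), 59698) = Mul(Add(Rational(3, 7), Mul(Add(Mul(6, 1), 5), Pow(-2, 2)), Mul(Pow(Add(Mul(6, 1), 5), 2), Pow(-2, 3))), 59698) = Mul(Add(Rational(3, 7), Mul(Add(6, 5), 4), Mul(Pow(Add(6, 5), 2), -8)), 59698) = Mul(Add(Rational(3, 7), Mul(11, 4), Mul(Pow(11, 2), -8)), 59698) = Mul(Add(Rational(3, 7), 44, Mul(121, -8)), 59698) = Mul(Add(Rational(3, 7), 44, -968), 59698) = Mul(Rational(-6465, 7), 59698) = Rational(-385947570, 7)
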